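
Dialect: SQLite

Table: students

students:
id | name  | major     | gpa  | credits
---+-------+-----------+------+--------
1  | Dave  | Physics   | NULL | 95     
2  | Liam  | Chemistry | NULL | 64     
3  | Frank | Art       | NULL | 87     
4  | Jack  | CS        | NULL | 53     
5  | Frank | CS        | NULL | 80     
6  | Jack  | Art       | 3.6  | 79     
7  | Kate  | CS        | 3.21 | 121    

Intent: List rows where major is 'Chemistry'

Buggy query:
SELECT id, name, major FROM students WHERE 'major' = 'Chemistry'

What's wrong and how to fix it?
Bug: Single quotes denote string literals in SQL; the column name is being compared as a constant string

Fix: Reference the column as major without single quotes

Corrected query:
SELECT id, name, major FROM students WHERE major = 'Chemistry'

Result:
id | name | major    
---+------+----------
2  | Liam | Chemistry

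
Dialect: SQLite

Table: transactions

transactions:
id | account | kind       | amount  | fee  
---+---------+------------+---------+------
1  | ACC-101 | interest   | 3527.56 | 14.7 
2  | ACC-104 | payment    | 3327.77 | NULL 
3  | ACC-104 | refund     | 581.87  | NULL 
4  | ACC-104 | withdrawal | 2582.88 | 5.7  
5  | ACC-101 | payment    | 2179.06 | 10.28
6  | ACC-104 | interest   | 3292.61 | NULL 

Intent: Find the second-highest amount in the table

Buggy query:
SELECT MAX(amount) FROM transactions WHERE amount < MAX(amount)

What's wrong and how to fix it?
Bug: The inner MAX is an aggregate inside WHERE, which is not allowed

Fix: Compute the overall MAX in a subquery, then take MAX of rows below it

Corrected query:
SELECT MAX(amount) FROM transactions WHERE amount < (SELECT MAX(amount) FROM transactions)

Result:
MAX(amount)
-----------
3327.77    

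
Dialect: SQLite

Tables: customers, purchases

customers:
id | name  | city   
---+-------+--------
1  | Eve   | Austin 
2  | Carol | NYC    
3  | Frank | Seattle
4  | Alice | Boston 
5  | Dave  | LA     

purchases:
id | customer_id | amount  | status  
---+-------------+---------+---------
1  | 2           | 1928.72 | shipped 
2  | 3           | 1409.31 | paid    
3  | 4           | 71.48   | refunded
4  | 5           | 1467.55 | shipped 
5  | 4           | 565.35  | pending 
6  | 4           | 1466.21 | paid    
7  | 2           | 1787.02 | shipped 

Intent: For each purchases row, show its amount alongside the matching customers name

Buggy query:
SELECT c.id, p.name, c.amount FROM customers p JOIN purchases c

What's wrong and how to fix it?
Bug: JOIN with no ON clause produces a cartesian product; every purchases row pairs with every customers row

Fix: Add ON c.customer_id = p.id to the JOIN

Corrected query:
SELECT c.id, p.name, c.amount FROM customers p JOIN purchases c ON c.customer_id = p.id

Result:
id | name  | amount 
---+-------+--------
1  | Carol | 1928.72
2  | Frank | 1409.31
3  | Alice | 71.48  
4  | Dave  | 1467.55
5  | Alice | 565.35 
6  | Alice | 1466.21
7  | Carol | 1787.02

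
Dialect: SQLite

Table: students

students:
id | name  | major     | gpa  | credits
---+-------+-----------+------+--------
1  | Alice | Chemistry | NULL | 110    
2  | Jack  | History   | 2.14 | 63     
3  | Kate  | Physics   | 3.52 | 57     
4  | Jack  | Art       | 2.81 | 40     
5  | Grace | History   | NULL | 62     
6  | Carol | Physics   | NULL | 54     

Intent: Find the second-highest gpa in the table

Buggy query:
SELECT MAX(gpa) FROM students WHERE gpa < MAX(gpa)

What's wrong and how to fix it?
Bug: MAX(gpa) on the right of the comparison is an aggregate-in-WHERE error

Fix: Compute the overall MAX in a subquery, then take MAX of rows below it

Corrected query:
SELECT MAX(gpa) FROM students WHERE gpa < (SELECT MAX(gpa) FROM students)

Result:
MAX(gpa)
--------
2.81    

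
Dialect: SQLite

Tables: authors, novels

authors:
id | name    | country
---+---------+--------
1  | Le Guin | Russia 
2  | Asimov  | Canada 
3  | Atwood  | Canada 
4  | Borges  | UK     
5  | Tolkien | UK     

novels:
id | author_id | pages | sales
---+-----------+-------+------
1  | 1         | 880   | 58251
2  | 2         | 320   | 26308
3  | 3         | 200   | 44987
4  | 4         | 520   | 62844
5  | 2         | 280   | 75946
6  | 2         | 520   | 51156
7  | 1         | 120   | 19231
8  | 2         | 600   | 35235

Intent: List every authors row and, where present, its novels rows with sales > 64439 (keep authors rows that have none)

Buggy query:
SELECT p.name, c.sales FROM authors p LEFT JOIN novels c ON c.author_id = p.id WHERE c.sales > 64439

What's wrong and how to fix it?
Bug: A WHERE condition on the right-hand table after LEFT JOIN drops unmatched parents

Fix: Put 'c.sales > 64439' in the JOIN's ON clause instead of WHERE

Corrected query:
SELECT p.name, c.sales FROM authors p LEFT JOIN novels c ON c.author_id = p.id AND c.sales > 64439

Result:
name    | sales
--------+------
Le Guin | NULL 
Asimov  | 75946
Atwood  | NULL 
Borges  | NULL 
Tolkien | NULL 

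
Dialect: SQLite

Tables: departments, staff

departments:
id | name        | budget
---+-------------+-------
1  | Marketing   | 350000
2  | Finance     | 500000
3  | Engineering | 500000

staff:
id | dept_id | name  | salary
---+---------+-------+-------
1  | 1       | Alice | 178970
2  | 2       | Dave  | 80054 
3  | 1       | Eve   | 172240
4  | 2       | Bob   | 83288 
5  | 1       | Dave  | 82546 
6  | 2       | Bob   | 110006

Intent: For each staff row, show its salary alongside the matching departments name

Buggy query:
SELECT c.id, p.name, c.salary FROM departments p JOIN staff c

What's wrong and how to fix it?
Bug: Missing join condition: each staff row is matched to all departments rows instead of just its own

Fix: Specify the join condition linking the foreign key to the parent id

Corrected query:
SELECT c.id, p.name, c.salary FROM departments p JOIN staff c ON c.dept_id = p.id

Result:
id | name      | salary
---+-----------+-------
1  | Marketing | 178970
2  | Finance   | 80054 
3  | Marketing | 172240
4  | Finance   | 83288 
5  | Marketing | 82546 
6  | Finance   | 110006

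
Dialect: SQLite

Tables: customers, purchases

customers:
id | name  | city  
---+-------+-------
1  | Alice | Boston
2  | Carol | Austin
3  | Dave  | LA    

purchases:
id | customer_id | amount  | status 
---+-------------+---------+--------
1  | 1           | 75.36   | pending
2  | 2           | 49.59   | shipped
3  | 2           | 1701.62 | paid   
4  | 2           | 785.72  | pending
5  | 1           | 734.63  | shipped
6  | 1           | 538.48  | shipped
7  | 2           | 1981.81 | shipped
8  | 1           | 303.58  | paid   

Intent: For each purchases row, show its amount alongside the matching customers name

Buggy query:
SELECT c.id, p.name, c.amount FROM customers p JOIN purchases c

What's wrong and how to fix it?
Bug: Missing join condition: each purchases row is matched to all customers rows instead of just its own

Fix: Specify the join condition linking the foreign key to the parent id

Corrected query:
SELECT c.id, p.name, c.amount FROM customers p JOIN purchases c ON c.customer_id = p.id

Result:
id | name  | amount 
---+-------+--------
1  | Alice | 75.36  
2  | Carol | 49.59  
3  | Carol | 1701.62
4  | Carol | 785.72 
5  | Alice | 734.63 
6  | Alice | 538.48 
7  | Carol | 1981.81
8  | Alice | 303.58 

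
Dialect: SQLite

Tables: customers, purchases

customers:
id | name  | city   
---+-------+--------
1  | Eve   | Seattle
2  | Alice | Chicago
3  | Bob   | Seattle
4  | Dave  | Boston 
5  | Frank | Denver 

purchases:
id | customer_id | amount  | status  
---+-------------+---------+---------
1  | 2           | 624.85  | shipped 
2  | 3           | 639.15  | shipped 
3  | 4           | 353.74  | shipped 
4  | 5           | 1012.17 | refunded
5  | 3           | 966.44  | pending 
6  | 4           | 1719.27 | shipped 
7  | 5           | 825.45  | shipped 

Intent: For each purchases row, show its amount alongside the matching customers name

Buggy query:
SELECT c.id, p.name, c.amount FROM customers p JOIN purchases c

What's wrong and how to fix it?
Bug: JOIN with no ON clause produces a cartesian product; every purchases row pairs with every customers row

Fix: Add ON c.customer_id = p.id to the JOIN

Corrected query:
SELECT c.id, p.name, c.amount FROM customers p JOIN purchases c ON c.customer_id = p.id

Result:
id | name  | amount 
---+-------+--------
1  | Alice | 624.85 
2  | Bob   | 639.15 
3  | Dave  | 353.74 
4  | Frank | 1012.17
5  | Bob   | 966.44 
6  | Dave  | 1719.27
7  | Frank | 825.45 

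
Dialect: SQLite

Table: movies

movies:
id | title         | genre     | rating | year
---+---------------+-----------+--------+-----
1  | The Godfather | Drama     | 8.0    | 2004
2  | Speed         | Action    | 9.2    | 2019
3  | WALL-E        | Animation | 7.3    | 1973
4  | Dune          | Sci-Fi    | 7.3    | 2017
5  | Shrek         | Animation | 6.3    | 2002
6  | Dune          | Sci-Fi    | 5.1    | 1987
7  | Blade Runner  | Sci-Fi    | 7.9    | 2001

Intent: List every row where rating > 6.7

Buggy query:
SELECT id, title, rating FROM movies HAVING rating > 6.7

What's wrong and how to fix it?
Bug: HAVING filters the output of aggregation, but this query has no GROUP BY and no aggregate functions, so SQLite rejects it (HAVING clause on a non-aggregate query); the condition here is per row

Fix: Use WHERE for row-level filtering

Corrected query:
SELECT id, title, rating FROM movies WHERE rating > 6.7

Result:
id | title         | rating
---+---------------+-------
1  | The Godfather | 8     
2  | Speed         | 9.2   
3  | WALL-E        | 7.3   
4  | Dune          | 7.3   
7  | Blade Runner  | 7.9   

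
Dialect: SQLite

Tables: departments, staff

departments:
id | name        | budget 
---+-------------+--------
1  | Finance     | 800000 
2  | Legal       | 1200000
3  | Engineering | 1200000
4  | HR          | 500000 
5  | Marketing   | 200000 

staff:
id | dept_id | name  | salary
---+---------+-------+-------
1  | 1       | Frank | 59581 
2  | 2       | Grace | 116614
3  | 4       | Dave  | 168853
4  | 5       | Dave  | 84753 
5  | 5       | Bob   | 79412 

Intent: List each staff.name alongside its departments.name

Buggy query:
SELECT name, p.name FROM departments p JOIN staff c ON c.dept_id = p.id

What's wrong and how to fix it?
Bug: 'name' exists in both joined tables, so the database can't tell which one is meant

Fix: Prefix ambiguous columns with the table alias

Corrected query:
SELECT c.name, p.name FROM departments p JOIN staff c ON c.dept_id = p.id

Result:
name  | name     
------+----------
Frank | Finance  
Grace | Legal    
Dave  | HR       
Dave  | Marketing
Bob   | Marketing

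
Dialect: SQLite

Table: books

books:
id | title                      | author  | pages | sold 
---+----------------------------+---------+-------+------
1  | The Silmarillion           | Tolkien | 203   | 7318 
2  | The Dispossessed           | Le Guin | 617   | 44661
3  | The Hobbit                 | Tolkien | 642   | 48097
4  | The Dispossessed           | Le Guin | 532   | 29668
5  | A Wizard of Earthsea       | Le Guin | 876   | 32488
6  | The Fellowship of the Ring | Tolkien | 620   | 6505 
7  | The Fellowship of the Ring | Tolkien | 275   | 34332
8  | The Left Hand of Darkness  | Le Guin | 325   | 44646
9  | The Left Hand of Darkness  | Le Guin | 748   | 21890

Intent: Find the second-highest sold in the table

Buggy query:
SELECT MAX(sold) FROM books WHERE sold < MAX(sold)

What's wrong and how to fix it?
Bug: The inner MAX is an aggregate inside WHERE, which is not allowed

Fix: Put the inner MAX in a scalar subquery

Corrected query:
SELECT MAX(sold) FROM books WHERE sold < (SELECT MAX(sold) FROM books)

Result:
MAX(sold)
---------
44661    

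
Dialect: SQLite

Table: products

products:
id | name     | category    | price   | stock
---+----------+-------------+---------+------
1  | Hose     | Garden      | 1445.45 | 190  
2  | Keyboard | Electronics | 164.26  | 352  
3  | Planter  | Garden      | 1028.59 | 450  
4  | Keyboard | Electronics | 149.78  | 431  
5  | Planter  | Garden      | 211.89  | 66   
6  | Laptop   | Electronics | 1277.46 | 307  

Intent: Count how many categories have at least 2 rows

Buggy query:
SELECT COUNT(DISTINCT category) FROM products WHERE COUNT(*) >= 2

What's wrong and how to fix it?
Bug: WHERE filters individual rows, not groups, so a group-level COUNT is invalid there

Fix: Group first with HAVING COUNT(*) >= 2, then COUNT the resulting groups

Corrected query:
SELECT COUNT(*) FROM (SELECT category FROM products GROUP BY category HAVING COUNT(*) >= 2)

Result:
COUNT(*)
--------
2       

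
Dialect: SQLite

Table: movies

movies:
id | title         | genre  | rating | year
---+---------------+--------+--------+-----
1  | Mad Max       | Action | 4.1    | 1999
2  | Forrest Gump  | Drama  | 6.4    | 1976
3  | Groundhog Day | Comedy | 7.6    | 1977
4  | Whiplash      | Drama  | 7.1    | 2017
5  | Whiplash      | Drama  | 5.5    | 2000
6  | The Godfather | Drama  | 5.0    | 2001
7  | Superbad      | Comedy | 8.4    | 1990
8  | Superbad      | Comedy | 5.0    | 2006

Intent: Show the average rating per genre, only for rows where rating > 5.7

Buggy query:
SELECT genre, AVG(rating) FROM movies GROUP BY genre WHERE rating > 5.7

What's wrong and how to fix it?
Bug: Row-level WHERE must come before GROUP BY in the clause order

Fix: Move the WHERE clause before GROUP BY

Corrected query:
SELECT genre, AVG(rating) FROM movies WHERE rating > 5.7 GROUP BY genre

Result:
genre  | AVG(rating)
-------+------------
Comedy | 8          
Drama  | 6.75       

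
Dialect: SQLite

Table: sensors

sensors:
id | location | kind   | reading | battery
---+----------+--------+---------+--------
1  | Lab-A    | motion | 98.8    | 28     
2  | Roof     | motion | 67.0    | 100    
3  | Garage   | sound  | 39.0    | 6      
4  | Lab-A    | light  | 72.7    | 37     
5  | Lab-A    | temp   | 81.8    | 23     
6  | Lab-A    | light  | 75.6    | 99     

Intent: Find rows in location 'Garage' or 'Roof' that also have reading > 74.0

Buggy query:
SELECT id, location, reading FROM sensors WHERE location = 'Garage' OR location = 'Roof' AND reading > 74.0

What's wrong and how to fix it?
Bug: Without parentheses, AND is evaluated before OR, so the reading filter only applies to the 'Roof' branch

Fix: Group the OR with parentheses (or use IN), then AND the threshold

Corrected query:
SELECT id, location, reading FROM sensors WHERE (location = 'Garage' OR location = 'Roof') AND reading > 74.0

Result:
(no rows)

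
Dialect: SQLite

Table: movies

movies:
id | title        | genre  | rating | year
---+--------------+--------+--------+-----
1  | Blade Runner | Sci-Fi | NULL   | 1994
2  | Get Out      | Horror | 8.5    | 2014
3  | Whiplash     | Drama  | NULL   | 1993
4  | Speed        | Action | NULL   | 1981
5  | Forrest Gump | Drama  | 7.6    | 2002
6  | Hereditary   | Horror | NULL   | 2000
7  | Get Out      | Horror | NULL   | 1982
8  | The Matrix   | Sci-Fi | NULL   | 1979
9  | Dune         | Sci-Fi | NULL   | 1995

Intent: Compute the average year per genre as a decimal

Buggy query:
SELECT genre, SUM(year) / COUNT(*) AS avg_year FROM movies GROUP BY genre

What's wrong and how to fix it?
Bug: Both operands are integers, so '/' performs integer division and truncates

Fix: Multiply by 1.0 (or CAST to REAL) to force floating-point division

Corrected query:
SELECT genre, SUM(year) * 1.0 / COUNT(*) AS avg_year FROM movies GROUP BY genre

Result:
genre  | avg_year   
-------+------------
Action | 1981       
Drama  | 1997.5     
Horror | 1998.666667
Sci-Fi | 1989.333333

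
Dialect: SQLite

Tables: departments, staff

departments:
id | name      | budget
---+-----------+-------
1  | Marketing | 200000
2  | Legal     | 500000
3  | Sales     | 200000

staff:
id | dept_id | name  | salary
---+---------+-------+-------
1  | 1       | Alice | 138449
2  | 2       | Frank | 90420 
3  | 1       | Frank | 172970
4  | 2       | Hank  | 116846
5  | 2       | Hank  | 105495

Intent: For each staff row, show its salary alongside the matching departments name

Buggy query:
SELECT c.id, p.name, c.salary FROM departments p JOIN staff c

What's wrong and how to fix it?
Bug: JOIN with no ON clause produces a cartesian product; every staff row pairs with every departments row

Fix: Add ON c.dept_id = p.id to the JOIN

Corrected query:
SELECT c.id, p.name, c.salary FROM departments p JOIN staff c ON c.dept_id = p.id

Result:
id | name      | salary
---+-----------+-------
1  | Marketing | 138449
2  | Legal     | 90420 
3  | Marketing | 172970
4  | Legal     | 116846
5  | Legal     | 105495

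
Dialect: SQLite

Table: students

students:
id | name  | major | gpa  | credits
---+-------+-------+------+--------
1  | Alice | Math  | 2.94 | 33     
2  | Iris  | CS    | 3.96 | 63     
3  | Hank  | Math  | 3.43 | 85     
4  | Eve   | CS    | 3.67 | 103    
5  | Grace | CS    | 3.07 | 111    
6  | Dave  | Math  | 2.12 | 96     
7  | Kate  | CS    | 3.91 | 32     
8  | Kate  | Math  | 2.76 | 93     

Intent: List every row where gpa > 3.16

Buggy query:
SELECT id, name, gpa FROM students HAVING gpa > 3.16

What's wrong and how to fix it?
Bug: HAVING filters the output of aggregation, but this query has no GROUP BY and no aggregate functions, so SQLite rejects it (HAVING clause on a non-aggregate query); the condition here is per row

Fix: Use WHERE for row-level filtering

Corrected query:
SELECT id, name, gpa FROM students WHERE gpa > 3.16

Result:
id | name | gpa 
---+------+-----
2  | Iris | 3.96
3  | Hank | 3.43
4  | Eve  | 3.67
7  | Kate | 3.91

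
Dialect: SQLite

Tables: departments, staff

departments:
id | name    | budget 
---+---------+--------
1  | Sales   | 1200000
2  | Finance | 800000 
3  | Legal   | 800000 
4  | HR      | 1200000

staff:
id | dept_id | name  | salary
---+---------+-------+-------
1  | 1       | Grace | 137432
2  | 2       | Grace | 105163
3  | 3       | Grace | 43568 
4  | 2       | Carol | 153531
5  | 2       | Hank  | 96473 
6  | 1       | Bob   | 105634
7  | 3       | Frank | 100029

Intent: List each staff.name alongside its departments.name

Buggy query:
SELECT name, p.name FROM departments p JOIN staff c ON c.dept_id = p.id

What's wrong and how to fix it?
Bug: Both tables have a 'name' column; the unqualified reference is ambiguous

Fix: Prefix ambiguous columns with the table alias

Corrected query:
SELECT c.name, p.name FROM departments p JOIN staff c ON c.dept_id = p.id

Result:
name  | name   
------+--------
Grace | Sales  
Grace | Finance
Grace | Legal  
Carol | Finance
Hank  | Finance
Bob   | Sales  
Frank | Legal  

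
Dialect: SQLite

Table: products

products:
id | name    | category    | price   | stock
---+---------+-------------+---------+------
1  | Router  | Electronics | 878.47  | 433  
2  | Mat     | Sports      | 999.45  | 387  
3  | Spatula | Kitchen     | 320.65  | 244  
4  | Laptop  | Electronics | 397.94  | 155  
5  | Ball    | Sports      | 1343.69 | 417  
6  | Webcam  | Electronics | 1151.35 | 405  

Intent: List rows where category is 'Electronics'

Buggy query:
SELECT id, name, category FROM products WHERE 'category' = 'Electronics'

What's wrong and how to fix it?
Bug: Single quotes denote string literals in SQL; the column name is being compared as a constant string

Fix: Reference the column as category without single quotes

Corrected query:
SELECT id, name, category FROM products WHERE category = 'Electronics'

Result:
id | name   | category   
---+--------+------------
1  | Router | Electronics
4  | Laptop | Electronics
6  | Webcam | Electronics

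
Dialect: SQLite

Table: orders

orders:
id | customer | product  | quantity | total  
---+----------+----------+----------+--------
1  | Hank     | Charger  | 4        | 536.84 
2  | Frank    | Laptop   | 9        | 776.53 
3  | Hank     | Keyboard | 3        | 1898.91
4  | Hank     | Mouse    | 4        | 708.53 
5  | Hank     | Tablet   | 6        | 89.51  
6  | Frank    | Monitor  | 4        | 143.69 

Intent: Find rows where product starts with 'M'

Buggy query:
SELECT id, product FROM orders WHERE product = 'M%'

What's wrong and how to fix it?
Bug: Wildcards only work with LIKE; '=' treats '%' as a literal character

Fix: Replace '=' with LIKE so 'M%' is treated as a pattern

Corrected query:
SELECT id, product FROM orders WHERE product LIKE 'M%'

Result:
id | product
---+--------
4  | Mouse  
6  | Monitor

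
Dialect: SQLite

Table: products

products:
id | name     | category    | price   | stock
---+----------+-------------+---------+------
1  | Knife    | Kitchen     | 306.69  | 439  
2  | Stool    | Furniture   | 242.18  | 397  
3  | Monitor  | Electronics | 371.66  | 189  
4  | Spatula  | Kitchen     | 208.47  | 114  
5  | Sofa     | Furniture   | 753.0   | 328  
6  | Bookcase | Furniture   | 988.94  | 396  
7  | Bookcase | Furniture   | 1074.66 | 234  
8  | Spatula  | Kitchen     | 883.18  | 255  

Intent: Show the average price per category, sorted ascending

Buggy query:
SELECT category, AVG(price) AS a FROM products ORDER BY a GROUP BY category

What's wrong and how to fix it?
Bug: ORDER BY appears before GROUP BY; SQL clause order requires GROUP BY first

Fix: Move ORDER BY to the end, after GROUP BY

Corrected query:
SELECT category, AVG(price) AS a FROM products GROUP BY category ORDER BY a

Result:
category    | a         
------------+-----------
Electronics | 371.66    
Kitchen     | 466.113333
Furniture   | 764.695   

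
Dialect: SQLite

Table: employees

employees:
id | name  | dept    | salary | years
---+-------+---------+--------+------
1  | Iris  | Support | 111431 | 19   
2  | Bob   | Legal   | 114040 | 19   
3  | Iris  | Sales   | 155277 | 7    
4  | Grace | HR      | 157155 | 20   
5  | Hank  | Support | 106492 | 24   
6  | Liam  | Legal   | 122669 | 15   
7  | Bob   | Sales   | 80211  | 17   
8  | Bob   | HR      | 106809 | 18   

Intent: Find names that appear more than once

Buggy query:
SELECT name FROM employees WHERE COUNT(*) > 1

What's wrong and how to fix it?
Bug: WHERE can't reference COUNT(*); aggregates are computed after WHERE

Fix: Group first, then use HAVING for the count condition

Corrected query:
SELECT name FROM employees GROUP BY name HAVING COUNT(*) > 1

Result:
name
----
Bob 
Iris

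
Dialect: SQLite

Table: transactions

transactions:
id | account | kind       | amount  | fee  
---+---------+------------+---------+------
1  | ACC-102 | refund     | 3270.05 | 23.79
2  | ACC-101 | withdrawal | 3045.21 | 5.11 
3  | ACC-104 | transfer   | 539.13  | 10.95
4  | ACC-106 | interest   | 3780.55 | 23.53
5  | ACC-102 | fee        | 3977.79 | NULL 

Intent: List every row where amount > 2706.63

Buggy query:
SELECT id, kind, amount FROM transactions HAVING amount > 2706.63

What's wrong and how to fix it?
Bug: This is a non-aggregate query (no GROUP BY, no aggregates), so in SQLite the HAVING clause is invalid here; a row-level condition belongs in WHERE

Fix: Replace HAVING with WHERE since the condition applies to individual rows

Corrected query:
SELECT id, kind, amount FROM transactions WHERE amount > 2706.63

Result:
id | kind       | amount 
---+------------+--------
1  | refund     | 3270.05
2  | withdrawal | 3045.21
4  | interest   | 3780.55
5  | fee        | 3977.79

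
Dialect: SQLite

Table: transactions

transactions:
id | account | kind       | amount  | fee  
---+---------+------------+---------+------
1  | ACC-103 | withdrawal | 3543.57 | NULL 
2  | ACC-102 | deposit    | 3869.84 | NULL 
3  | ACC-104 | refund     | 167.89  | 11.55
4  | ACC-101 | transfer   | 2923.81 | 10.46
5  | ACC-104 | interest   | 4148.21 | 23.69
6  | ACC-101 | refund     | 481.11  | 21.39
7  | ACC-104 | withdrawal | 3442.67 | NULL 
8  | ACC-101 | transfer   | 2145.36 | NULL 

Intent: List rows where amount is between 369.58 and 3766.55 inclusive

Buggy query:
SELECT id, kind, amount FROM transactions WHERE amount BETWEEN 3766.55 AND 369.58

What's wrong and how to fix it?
Bug: The bounds are reversed; BETWEEN a AND b requires a <= b to match anything

Fix: Write BETWEEN 369.58 AND 3766.55

Corrected query:
SELECT id, kind, amount FROM transactions WHERE amount BETWEEN 369.58 AND 3766.55

Result:
id | kind       | amount 
---+------------+--------
1  | withdrawal | 3543.57
4  | transfer   | 2923.81
6  | refund     | 481.11 
7  | withdrawal | 3442.67
8  | transfer   | 2145.36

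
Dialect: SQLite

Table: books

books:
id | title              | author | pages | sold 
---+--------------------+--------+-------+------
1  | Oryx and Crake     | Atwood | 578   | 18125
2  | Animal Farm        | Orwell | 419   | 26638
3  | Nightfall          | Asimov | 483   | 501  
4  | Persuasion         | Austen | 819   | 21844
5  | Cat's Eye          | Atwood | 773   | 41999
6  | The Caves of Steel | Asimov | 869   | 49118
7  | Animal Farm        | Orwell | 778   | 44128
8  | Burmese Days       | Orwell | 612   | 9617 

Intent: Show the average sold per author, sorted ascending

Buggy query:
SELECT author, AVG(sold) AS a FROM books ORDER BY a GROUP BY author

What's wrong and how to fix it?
Bug: ORDER BY appears before GROUP BY; SQL clause order requires GROUP BY first

Fix: Reorder: SELECT … FROM … GROUP BY … ORDER BY …

Corrected query:
SELECT author, AVG(sold) AS a FROM books GROUP BY author ORDER BY a

Result:
author | a           
-------+-------------
Austen | 21844       
Asimov | 24809.5     
Orwell | 26794.333333
Atwood | 30062       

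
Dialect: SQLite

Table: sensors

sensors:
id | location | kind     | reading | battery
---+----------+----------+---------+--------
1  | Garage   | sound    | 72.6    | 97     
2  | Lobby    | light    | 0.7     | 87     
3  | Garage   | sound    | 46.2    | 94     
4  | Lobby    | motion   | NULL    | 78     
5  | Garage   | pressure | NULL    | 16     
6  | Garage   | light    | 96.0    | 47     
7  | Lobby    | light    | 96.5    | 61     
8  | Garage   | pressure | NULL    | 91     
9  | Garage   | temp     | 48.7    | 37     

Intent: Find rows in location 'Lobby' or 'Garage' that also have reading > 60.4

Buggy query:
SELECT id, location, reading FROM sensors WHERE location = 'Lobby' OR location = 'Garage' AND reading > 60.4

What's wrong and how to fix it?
Bug: Without parentheses, AND is evaluated before OR, so the reading filter only applies to the 'Garage' branch

Fix: Group the OR with parentheses (or use IN), then AND the threshold

Corrected query:
SELECT id, location, reading FROM sensors WHERE (location = 'Lobby' OR location = 'Garage') AND reading > 60.4

Result:
id | location | reading
---+----------+--------
1  | Garage   | 72.6   
6  | Garage   | 96     
7  | Lobby    | 96.5   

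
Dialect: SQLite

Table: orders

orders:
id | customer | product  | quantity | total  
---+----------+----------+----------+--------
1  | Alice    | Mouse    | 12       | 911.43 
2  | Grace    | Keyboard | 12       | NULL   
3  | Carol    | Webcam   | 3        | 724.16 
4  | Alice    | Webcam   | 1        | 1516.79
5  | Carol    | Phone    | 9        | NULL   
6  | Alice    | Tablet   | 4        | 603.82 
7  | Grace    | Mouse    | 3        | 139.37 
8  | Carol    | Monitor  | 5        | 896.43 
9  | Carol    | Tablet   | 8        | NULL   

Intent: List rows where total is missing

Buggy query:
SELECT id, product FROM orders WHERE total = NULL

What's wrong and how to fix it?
Bug: Comparing to NULL with '=' never matches; NULL = NULL is unknown, not true

Fix: Use IS NULL to test for NULL

Corrected query:
SELECT id, product FROM orders WHERE total IS NULL

Result:
id | product 
---+---------
2  | Keyboard
5  | Phone   
9  | Tablet  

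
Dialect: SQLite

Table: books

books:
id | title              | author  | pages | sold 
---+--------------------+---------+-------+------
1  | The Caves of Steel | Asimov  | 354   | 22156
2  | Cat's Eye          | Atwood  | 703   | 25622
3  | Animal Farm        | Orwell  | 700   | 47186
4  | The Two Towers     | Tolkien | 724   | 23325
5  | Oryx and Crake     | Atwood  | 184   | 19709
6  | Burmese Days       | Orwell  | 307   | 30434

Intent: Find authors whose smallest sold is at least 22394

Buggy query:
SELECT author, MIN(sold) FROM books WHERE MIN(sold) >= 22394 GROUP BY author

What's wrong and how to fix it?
Bug: MIN() in WHERE is a misuse of aggregate

Fix: Replace WHERE with HAVING after the GROUP BY

Corrected query:
SELECT author, MIN(sold) FROM books GROUP BY author HAVING MIN(sold) >= 22394

Result:
author  | MIN(sold)
--------+----------
Orwell  | 30434    
Tolkien | 23325    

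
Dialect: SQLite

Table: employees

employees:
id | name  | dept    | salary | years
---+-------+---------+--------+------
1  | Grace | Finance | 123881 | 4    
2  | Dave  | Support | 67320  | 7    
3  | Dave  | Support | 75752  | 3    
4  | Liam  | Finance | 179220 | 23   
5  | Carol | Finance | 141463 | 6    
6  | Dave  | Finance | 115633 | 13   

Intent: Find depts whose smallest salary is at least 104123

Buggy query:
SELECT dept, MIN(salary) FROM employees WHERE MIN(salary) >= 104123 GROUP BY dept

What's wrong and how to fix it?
Bug: Aggregates like MIN are computed per group after WHERE runs

Fix: Use HAVING for the per-group MIN condition

Corrected query:
SELECT dept, MIN(salary) FROM employees GROUP BY dept HAVING MIN(salary) >= 104123

Result:
dept    | MIN(salary)
--------+------------
Finance | 115633     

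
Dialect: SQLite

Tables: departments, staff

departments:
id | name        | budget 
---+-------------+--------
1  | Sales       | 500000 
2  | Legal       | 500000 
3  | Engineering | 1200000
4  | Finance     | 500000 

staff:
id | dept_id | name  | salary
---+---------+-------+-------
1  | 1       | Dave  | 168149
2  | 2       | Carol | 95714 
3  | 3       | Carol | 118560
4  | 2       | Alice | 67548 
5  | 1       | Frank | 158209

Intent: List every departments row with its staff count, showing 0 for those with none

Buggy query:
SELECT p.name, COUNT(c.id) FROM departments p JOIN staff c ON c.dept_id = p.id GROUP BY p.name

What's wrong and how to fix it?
Bug: INNER JOIN drops departments rows that have no matching staff rows

Fix: Use LEFT JOIN so parents without children still appear (COUNT(c.id) gives 0)

Corrected query:
SELECT p.name, COUNT(c.id) FROM departments p LEFT JOIN staff c ON c.dept_id = p.id GROUP BY p.name

Result:
name        | COUNT(c.id)
------------+------------
Engineering | 1          
Finance     | 0          
Legal       | 2          
Sales       | 2          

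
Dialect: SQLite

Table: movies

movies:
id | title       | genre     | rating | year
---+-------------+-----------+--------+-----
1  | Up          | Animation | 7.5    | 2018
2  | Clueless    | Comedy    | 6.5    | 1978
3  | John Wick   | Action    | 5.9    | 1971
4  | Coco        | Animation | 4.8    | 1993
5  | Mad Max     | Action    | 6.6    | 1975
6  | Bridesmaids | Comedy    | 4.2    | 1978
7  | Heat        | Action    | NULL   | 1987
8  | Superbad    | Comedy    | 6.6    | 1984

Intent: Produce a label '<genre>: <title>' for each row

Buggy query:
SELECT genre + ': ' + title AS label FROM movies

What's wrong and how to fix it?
Bug: SQLite uses || for string concatenation; + coerces text to numbers (yielding 0)

Fix: Replace + with || to concatenate text

Corrected query:
SELECT genre || ': ' || title AS label FROM movies

Result:
label              
-------------------
Animation: Up      
Comedy: Clueless   
Action: John Wick  
Animation: Coco    
Action: Mad Max    
Comedy: Bridesmaids
Action: Heat       
Comedy: Superbad   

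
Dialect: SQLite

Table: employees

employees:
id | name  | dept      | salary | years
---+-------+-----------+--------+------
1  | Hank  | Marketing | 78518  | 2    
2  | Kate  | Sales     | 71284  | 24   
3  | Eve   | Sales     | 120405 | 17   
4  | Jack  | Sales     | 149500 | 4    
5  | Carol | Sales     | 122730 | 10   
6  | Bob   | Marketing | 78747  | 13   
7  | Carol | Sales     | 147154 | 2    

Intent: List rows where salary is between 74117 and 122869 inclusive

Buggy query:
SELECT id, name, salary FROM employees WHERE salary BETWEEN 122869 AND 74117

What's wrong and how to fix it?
Bug: The bounds are reversed; BETWEEN a AND b requires a <= b to match anything

Fix: Write BETWEEN 74117 AND 122869

Corrected query:
SELECT id, name, salary FROM employees WHERE salary BETWEEN 74117 AND 122869

Result:
id | name  | salary
---+-------+-------
1  | Hank  | 78518 
3  | Eve   | 120405
5  | Carol | 122730
6  | Bob   | 78747 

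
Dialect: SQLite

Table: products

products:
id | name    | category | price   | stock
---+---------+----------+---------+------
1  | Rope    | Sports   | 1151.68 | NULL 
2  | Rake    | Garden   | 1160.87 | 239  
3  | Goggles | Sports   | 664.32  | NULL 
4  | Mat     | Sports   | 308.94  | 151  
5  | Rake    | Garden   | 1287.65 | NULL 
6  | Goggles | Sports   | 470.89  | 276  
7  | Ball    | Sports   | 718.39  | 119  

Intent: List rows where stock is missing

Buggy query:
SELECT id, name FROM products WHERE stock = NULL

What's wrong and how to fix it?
Bug: '= NULL' is always unknown in SQL three-valued logic, so no rows match

Fix: Replace '= NULL' with 'IS NULL'

Corrected query:
SELECT id, name FROM products WHERE stock IS NULL

Result:
id | name   
---+--------
1  | Rope   
3  | Goggles
5  | Rake   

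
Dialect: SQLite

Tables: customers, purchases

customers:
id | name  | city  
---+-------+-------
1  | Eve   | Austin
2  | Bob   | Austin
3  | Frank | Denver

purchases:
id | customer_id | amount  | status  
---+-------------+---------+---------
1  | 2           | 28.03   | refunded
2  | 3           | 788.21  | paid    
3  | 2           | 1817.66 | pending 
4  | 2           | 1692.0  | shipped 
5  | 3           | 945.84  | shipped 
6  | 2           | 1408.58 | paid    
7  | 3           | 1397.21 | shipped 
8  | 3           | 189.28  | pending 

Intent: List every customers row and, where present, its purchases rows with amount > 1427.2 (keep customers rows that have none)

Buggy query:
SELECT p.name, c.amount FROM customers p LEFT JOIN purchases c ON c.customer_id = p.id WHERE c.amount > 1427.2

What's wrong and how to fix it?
Bug: A WHERE condition on the right-hand table after LEFT JOIN drops unmatched parents

Fix: Put 'c.amount > 1427.2' in the JOIN's ON clause instead of WHERE

Corrected query:
SELECT p.name, c.amount FROM customers p LEFT JOIN purchases c ON c.customer_id = p.id AND c.amount > 1427.2

Result:
name  | amount 
------+--------
Eve   | NULL   
Bob   | 1692   
Bob   | 1817.66
Frank | NULL   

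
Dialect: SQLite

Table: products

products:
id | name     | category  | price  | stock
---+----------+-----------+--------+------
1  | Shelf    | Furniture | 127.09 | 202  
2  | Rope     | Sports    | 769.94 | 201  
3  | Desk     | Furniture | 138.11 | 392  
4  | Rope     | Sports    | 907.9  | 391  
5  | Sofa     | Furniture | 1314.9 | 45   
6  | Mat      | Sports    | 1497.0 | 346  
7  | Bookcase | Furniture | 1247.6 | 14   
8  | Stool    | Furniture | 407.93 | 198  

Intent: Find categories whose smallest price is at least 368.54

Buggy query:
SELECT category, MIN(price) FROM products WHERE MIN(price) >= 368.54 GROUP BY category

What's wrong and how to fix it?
Bug: Aggregates like MIN are computed per group after WHERE runs

Fix: Replace WHERE with HAVING after the GROUP BY

Corrected query:
SELECT category, MIN(price) FROM products GROUP BY category HAVING MIN(price) >= 368.54

Result:
category | MIN(price)
---------+-----------
Sports   | 769.94    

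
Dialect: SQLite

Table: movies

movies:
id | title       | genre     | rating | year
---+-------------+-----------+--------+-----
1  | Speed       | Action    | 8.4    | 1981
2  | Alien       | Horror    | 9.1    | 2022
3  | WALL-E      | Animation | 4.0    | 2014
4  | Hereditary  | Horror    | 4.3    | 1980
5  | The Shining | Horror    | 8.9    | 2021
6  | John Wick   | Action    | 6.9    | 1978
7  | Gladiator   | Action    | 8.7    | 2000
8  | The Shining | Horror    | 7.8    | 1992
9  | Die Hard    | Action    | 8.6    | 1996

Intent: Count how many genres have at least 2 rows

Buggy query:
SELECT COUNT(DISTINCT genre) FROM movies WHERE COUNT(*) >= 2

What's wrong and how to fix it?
Bug: COUNT(*) cannot appear in WHERE; the per-group count doesn't exist yet

Fix: Group first with HAVING COUNT(*) >= 2, then COUNT the resulting groups

Corrected query:
SELECT COUNT(*) FROM (SELECT genre FROM movies GROUP BY genre HAVING COUNT(*) >= 2)

Result:
COUNT(*)
--------
2       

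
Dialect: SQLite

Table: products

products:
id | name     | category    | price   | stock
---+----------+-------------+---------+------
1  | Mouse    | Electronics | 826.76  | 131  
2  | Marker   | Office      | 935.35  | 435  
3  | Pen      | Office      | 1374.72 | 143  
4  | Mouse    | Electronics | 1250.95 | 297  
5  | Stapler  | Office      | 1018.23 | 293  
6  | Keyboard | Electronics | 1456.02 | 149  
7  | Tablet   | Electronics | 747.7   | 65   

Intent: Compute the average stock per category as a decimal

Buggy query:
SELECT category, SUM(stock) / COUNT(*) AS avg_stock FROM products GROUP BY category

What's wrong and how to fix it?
Bug: Both operands are integers, so '/' performs integer division and truncates

Fix: Multiply by 1.0 (or CAST to REAL) to force floating-point division

Corrected query:
SELECT category, SUM(stock) * 1.0 / COUNT(*) AS avg_stock FROM products GROUP BY category

Result:
category    | avg_stock 
------------+-----------
Electronics | 160.5     
Office      | 290.333333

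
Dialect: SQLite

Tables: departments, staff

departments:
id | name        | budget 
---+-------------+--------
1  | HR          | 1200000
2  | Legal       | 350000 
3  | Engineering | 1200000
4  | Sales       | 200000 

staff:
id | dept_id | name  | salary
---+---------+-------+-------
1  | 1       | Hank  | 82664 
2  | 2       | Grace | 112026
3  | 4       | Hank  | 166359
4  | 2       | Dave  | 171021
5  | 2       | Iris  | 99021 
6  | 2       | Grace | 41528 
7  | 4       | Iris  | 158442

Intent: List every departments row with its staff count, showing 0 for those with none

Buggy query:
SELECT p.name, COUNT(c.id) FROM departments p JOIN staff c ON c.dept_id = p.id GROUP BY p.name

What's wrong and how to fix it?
Bug: INNER JOIN drops departments rows that have no matching staff rows

Fix: Use LEFT JOIN so parents without children still appear (COUNT(c.id) gives 0)

Corrected query:
SELECT p.name, COUNT(c.id) FROM departments p LEFT JOIN staff c ON c.dept_id = p.id GROUP BY p.name

Result:
name        | COUNT(c.id)
------------+------------
Engineering | 0          
HR          | 1          
Legal       | 4          
Sales       | 2          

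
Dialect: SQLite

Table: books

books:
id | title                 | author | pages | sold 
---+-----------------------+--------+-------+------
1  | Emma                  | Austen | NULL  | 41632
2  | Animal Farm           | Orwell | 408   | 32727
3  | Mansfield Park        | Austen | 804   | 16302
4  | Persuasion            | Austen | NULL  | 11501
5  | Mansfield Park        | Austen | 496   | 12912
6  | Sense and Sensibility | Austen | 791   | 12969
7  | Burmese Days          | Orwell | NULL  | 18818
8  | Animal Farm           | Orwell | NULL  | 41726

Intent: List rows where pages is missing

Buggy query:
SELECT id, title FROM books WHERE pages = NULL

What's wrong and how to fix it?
Bug: '= NULL' is always unknown in SQL three-valued logic, so no rows match

Fix: Use IS NULL to test for NULL

Corrected query:
SELECT id, title FROM books WHERE pages IS NULL

Result:
id | title       
---+-------------
1  | Emma        
4  | Persuasion  
7  | Burmese Days
8  | Animal Farm 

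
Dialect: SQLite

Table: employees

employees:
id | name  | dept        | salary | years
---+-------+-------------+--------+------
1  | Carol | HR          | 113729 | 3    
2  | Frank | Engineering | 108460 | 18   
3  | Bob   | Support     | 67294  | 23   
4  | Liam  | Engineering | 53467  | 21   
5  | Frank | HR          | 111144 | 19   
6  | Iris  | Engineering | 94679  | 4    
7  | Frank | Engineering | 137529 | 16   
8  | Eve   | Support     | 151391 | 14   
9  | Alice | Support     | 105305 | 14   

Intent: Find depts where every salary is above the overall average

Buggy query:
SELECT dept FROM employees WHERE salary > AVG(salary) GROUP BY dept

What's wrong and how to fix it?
Bug: AVG() is an aggregate; it can't sit directly in WHERE

Fix: Compute the overall average in a scalar subquery and compare each group's MIN against it in HAVING

Corrected query:
SELECT dept FROM employees GROUP BY dept HAVING MIN(salary) > (SELECT AVG(salary) FROM employees)

Result:
dept
----
HR  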